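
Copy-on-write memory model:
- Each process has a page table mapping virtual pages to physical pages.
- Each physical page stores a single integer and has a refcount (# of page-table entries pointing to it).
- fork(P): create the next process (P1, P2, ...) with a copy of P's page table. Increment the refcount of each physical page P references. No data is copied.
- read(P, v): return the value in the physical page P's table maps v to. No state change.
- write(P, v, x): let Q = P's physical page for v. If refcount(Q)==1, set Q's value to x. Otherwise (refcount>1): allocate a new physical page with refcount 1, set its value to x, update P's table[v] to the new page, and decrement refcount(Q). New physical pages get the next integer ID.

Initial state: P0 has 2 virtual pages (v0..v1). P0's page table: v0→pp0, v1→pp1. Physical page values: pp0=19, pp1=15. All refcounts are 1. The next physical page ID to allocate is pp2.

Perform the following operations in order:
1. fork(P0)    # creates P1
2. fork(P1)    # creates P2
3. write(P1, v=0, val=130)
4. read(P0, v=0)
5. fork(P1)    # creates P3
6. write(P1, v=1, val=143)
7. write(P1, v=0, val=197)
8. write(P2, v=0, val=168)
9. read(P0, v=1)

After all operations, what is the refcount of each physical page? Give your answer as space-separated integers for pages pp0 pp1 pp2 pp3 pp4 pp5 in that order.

Op 1: fork(P0) -> P1. 2 ppages; refcounts: pp0:2 pp1:2
Op 2: fork(P1) -> P2. 2 ppages; refcounts: pp0:3 pp1:3
Op 3: write(P1, v0, 130). refcount(pp0)=3>1 -> COPY to pp2. 3 ppages; refcounts: pp0:2 pp1:3 pp2:1
Op 4: read(P0, v0) -> 19. No state change.
Op 5: fork(P1) -> P3. 3 ppages; refcounts: pp0:2 pp1:4 pp2:2
Op 6: write(P1, v1, 143). refcount(pp1)=4>1 -> COPY to pp3. 4 ppages; refcounts: pp0:2 pp1:3 pp2:2 pp3:1
Op 7: write(P1, v0, 197). refcount(pp2)=2>1 -> COPY to pp4. 5 ppages; refcounts: pp0:2 pp1:3 pp2:1 pp3:1 pp4:1
Op 8: write(P2, v0, 168). refcount(pp0)=2>1 -> COPY to pp5. 6 ppages; refcounts: pp0:1 pp1:3 pp2:1 pp3:1 pp4:1 pp5:1
Op 9: read(P0, v1) -> 15. No state change.

Answer: 1 3 1 1 1 1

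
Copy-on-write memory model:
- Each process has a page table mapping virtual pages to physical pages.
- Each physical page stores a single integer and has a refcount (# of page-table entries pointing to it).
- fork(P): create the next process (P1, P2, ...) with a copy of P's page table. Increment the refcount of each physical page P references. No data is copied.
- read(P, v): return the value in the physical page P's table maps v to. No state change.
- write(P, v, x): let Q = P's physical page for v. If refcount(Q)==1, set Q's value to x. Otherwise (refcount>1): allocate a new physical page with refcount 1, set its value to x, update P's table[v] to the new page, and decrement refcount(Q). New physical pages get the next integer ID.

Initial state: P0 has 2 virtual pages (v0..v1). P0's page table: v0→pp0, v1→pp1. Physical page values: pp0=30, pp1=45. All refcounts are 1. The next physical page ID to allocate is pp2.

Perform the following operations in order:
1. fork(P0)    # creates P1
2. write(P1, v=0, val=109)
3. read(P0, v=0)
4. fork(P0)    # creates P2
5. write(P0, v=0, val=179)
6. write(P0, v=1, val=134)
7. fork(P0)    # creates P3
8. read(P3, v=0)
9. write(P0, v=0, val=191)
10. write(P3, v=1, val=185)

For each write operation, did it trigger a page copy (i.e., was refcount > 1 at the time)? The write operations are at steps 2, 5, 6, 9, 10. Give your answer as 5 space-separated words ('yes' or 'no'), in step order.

Op 1: fork(P0) -> P1. 2 ppages; refcounts: pp0:2 pp1:2
Op 2: write(P1, v0, 109). refcount(pp0)=2>1 -> COPY to pp2. 3 ppages; refcounts: pp0:1 pp1:2 pp2:1
Op 3: read(P0, v0) -> 30. No state change.
Op 4: fork(P0) -> P2. 3 ppages; refcounts: pp0:2 pp1:3 pp2:1
Op 5: write(P0, v0, 179). refcount(pp0)=2>1 -> COPY to pp3. 4 ppages; refcounts: pp0:1 pp1:3 pp2:1 pp3:1
Op 6: write(P0, v1, 134). refcount(pp1)=3>1 -> COPY to pp4. 5 ppages; refcounts: pp0:1 pp1:2 pp2:1 pp3:1 pp4:1
Op 7: fork(P0) -> P3. 5 ppages; refcounts: pp0:1 pp1:2 pp2:1 pp3:2 pp4:2
Op 8: read(P3, v0) -> 179. No state change.
Op 9: write(P0, v0, 191). refcount(pp3)=2>1 -> COPY to pp5. 6 ppages; refcounts: pp0:1 pp1:2 pp2:1 pp3:1 pp4:2 pp5:1
Op 10: write(P3, v1, 185). refcount(pp4)=2>1 -> COPY to pp6. 7 ppages; refcounts: pp0:1 pp1:2 pp2:1 pp3:1 pp4:1 pp5:1 pp6:1

yes yes yes yes yes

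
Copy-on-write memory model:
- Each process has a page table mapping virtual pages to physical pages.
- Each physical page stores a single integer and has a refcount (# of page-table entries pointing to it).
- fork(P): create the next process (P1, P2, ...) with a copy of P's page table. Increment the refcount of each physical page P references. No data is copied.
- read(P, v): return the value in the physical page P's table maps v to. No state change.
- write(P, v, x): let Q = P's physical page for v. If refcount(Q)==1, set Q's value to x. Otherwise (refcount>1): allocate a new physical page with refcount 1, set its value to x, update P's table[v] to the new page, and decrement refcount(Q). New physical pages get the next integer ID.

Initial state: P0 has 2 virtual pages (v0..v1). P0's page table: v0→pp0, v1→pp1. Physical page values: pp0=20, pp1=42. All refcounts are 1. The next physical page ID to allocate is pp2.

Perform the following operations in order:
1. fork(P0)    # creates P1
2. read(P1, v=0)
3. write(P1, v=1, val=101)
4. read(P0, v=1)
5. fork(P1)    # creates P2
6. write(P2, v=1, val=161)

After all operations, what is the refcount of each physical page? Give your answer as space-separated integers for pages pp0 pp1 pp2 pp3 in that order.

Answer: 3 1 1 1

Derivation:
Op 1: fork(P0) -> P1. 2 ppages; refcounts: pp0:2 pp1:2
Op 2: read(P1, v0) -> 20. No state change.
Op 3: write(P1, v1, 101). refcount(pp1)=2>1 -> COPY to pp2. 3 ppages; refcounts: pp0:2 pp1:1 pp2:1
Op 4: read(P0, v1) -> 42. No state change.
Op 5: fork(P1) -> P2. 3 ppages; refcounts: pp0:3 pp1:1 pp2:2
Op 6: write(P2, v1, 161). refcount(pp2)=2>1 -> COPY to pp3. 4 ppages; refcounts: pp0:3 pp1:1 pp2:1 pp3:1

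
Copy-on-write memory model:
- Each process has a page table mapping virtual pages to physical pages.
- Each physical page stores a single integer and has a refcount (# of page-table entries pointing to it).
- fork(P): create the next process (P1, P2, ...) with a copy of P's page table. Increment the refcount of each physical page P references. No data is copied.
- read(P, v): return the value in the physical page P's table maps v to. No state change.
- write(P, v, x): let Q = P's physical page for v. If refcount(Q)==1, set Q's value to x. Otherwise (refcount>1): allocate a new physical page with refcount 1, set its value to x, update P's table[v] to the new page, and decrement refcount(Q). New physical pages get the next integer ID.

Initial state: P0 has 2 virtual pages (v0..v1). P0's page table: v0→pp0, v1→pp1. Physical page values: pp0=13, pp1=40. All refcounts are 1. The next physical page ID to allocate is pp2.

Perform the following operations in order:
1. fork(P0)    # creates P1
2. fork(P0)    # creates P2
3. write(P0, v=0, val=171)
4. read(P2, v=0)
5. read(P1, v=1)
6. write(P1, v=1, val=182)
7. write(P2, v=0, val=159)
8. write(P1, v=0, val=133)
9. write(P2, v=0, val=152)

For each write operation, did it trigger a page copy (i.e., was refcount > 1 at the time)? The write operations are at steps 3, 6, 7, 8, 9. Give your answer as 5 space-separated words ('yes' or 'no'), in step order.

Op 1: fork(P0) -> P1. 2 ppages; refcounts: pp0:2 pp1:2
Op 2: fork(P0) -> P2. 2 ppages; refcounts: pp0:3 pp1:3
Op 3: write(P0, v0, 171). refcount(pp0)=3>1 -> COPY to pp2. 3 ppages; refcounts: pp0:2 pp1:3 pp2:1
Op 4: read(P2, v0) -> 13. No state change.
Op 5: read(P1, v1) -> 40. No state change.
Op 6: write(P1, v1, 182). refcount(pp1)=3>1 -> COPY to pp3. 4 ppages; refcounts: pp0:2 pp1:2 pp2:1 pp3:1
Op 7: write(P2, v0, 159). refcount(pp0)=2>1 -> COPY to pp4. 5 ppages; refcounts: pp0:1 pp1:2 pp2:1 pp3:1 pp4:1
Op 8: write(P1, v0, 133). refcount(pp0)=1 -> write in place. 5 ppages; refcounts: pp0:1 pp1:2 pp2:1 pp3:1 pp4:1
Op 9: write(P2, v0, 152). refcount(pp4)=1 -> write in place. 5 ppages; refcounts: pp0:1 pp1:2 pp2:1 pp3:1 pp4:1

yes yes yes no no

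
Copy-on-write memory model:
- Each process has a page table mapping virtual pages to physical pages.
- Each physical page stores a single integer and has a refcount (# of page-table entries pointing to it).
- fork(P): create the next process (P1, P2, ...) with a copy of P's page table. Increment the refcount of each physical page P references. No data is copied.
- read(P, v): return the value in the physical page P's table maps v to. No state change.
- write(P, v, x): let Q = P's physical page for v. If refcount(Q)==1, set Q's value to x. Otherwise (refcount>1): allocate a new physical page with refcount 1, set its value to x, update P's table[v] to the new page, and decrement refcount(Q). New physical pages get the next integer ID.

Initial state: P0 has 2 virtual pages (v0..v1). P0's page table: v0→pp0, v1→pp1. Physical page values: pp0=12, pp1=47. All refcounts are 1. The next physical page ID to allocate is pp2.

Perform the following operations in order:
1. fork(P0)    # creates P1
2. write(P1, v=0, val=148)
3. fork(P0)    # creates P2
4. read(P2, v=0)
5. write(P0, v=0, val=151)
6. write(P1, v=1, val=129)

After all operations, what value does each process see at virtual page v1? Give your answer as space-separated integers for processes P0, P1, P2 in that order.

Answer: 47 129 47

Derivation:
Op 1: fork(P0) -> P1. 2 ppages; refcounts: pp0:2 pp1:2
Op 2: write(P1, v0, 148). refcount(pp0)=2>1 -> COPY to pp2. 3 ppages; refcounts: pp0:1 pp1:2 pp2:1
Op 3: fork(P0) -> P2. 3 ppages; refcounts: pp0:2 pp1:3 pp2:1
Op 4: read(P2, v0) -> 12. No state change.
Op 5: write(P0, v0, 151). refcount(pp0)=2>1 -> COPY to pp3. 4 ppages; refcounts: pp0:1 pp1:3 pp2:1 pp3:1
Op 6: write(P1, v1, 129). refcount(pp1)=3>1 -> COPY to pp4. 5 ppages; refcounts: pp0:1 pp1:2 pp2:1 pp3:1 pp4:1
P0: v1 -> pp1 = 47
P1: v1 -> pp4 = 129
P2: v1 -> pp1 = 47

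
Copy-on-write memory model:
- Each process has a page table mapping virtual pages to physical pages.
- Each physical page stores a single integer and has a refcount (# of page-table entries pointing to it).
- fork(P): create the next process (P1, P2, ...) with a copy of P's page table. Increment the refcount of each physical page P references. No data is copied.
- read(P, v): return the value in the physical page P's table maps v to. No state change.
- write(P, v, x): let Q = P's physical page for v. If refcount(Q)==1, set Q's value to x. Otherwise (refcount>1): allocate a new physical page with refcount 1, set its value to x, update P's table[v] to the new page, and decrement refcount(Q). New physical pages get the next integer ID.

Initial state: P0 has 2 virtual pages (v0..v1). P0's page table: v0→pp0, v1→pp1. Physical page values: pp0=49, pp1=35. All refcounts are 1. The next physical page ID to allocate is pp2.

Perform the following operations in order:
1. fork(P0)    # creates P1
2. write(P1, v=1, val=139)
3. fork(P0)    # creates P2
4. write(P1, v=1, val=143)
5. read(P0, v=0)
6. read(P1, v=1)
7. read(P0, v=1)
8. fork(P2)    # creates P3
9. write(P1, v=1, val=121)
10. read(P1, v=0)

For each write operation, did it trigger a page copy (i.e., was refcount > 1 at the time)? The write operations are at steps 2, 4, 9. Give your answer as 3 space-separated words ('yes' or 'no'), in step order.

Op 1: fork(P0) -> P1. 2 ppages; refcounts: pp0:2 pp1:2
Op 2: write(P1, v1, 139). refcount(pp1)=2>1 -> COPY to pp2. 3 ppages; refcounts: pp0:2 pp1:1 pp2:1
Op 3: fork(P0) -> P2. 3 ppages; refcounts: pp0:3 pp1:2 pp2:1
Op 4: write(P1, v1, 143). refcount(pp2)=1 -> write in place. 3 ppages; refcounts: pp0:3 pp1:2 pp2:1
Op 5: read(P0, v0) -> 49. No state change.
Op 6: read(P1, v1) -> 143. No state change.
Op 7: read(P0, v1) -> 35. No state change.
Op 8: fork(P2) -> P3. 3 ppages; refcounts: pp0:4 pp1:3 pp2:1
Op 9: write(P1, v1, 121). refcount(pp2)=1 -> write in place. 3 ppages; refcounts: pp0:4 pp1:3 pp2:1
Op 10: read(P1, v0) -> 49. No state change.

yes no no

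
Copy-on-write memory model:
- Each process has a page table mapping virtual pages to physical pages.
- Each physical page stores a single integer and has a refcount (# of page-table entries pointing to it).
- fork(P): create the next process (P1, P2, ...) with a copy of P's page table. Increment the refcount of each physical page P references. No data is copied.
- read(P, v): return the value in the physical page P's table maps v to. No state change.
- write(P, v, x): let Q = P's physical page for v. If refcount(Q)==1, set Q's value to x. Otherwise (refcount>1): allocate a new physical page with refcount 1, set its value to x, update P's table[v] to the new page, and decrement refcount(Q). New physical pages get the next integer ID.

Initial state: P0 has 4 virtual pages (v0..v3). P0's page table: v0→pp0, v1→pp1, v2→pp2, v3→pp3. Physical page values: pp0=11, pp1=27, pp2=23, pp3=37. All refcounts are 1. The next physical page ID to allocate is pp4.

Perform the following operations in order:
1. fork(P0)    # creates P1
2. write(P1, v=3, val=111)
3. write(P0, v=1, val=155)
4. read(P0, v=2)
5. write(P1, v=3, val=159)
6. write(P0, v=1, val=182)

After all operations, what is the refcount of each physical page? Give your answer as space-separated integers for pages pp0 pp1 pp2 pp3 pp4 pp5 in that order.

Op 1: fork(P0) -> P1. 4 ppages; refcounts: pp0:2 pp1:2 pp2:2 pp3:2
Op 2: write(P1, v3, 111). refcount(pp3)=2>1 -> COPY to pp4. 5 ppages; refcounts: pp0:2 pp1:2 pp2:2 pp3:1 pp4:1
Op 3: write(P0, v1, 155). refcount(pp1)=2>1 -> COPY to pp5. 6 ppages; refcounts: pp0:2 pp1:1 pp2:2 pp3:1 pp4:1 pp5:1
Op 4: read(P0, v2) -> 23. No state change.
Op 5: write(P1, v3, 159). refcount(pp4)=1 -> write in place. 6 ppages; refcounts: pp0:2 pp1:1 pp2:2 pp3:1 pp4:1 pp5:1
Op 6: write(P0, v1, 182). refcount(pp5)=1 -> write in place. 6 ppages; refcounts: pp0:2 pp1:1 pp2:2 pp3:1 pp4:1 pp5:1

Answer: 2 1 2 1 1 1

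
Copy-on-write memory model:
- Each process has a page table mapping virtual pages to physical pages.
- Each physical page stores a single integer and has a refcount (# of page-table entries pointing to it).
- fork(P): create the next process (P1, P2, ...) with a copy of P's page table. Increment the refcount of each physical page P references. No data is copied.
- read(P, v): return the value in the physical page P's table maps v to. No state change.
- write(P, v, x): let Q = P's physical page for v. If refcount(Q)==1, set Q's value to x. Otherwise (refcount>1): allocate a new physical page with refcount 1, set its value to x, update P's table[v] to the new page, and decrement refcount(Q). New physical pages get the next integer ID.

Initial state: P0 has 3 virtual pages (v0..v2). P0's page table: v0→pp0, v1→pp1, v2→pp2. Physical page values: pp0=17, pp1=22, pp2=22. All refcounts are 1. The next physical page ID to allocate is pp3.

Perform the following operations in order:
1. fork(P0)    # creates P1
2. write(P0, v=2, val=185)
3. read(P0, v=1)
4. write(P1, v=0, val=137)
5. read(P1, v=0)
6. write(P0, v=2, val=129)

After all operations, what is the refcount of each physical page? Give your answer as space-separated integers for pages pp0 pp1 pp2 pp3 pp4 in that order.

Answer: 1 2 1 1 1

Derivation:
Op 1: fork(P0) -> P1. 3 ppages; refcounts: pp0:2 pp1:2 pp2:2
Op 2: write(P0, v2, 185). refcount(pp2)=2>1 -> COPY to pp3. 4 ppages; refcounts: pp0:2 pp1:2 pp2:1 pp3:1
Op 3: read(P0, v1) -> 22. No state change.
Op 4: write(P1, v0, 137). refcount(pp0)=2>1 -> COPY to pp4. 5 ppages; refcounts: pp0:1 pp1:2 pp2:1 pp3:1 pp4:1
Op 5: read(P1, v0) -> 137. No state change.
Op 6: write(P0, v2, 129). refcount(pp3)=1 -> write in place. 5 ppages; refcounts: pp0:1 pp1:2 pp2:1 pp3:1 pp4:1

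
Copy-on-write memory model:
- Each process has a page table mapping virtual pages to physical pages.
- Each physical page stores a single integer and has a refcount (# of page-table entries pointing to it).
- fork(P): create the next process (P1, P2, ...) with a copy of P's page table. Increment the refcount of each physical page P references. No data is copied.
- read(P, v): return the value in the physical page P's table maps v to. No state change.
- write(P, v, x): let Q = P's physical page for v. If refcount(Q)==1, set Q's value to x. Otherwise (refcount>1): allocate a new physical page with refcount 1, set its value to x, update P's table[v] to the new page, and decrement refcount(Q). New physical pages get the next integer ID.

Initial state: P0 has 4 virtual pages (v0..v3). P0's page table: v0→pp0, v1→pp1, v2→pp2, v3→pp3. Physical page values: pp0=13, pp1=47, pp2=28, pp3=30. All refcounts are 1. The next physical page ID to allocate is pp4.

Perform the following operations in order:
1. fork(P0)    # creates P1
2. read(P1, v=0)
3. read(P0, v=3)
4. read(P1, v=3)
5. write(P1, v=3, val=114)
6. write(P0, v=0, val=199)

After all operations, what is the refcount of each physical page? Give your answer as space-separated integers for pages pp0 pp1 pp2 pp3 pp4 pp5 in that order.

Op 1: fork(P0) -> P1. 4 ppages; refcounts: pp0:2 pp1:2 pp2:2 pp3:2
Op 2: read(P1, v0) -> 13. No state change.
Op 3: read(P0, v3) -> 30. No state change.
Op 4: read(P1, v3) -> 30. No state change.
Op 5: write(P1, v3, 114). refcount(pp3)=2>1 -> COPY to pp4. 5 ppages; refcounts: pp0:2 pp1:2 pp2:2 pp3:1 pp4:1
Op 6: write(P0, v0, 199). refcount(pp0)=2>1 -> COPY to pp5. 6 ppages; refcounts: pp0:1 pp1:2 pp2:2 pp3:1 pp4:1 pp5:1

Answer: 1 2 2 1 1 1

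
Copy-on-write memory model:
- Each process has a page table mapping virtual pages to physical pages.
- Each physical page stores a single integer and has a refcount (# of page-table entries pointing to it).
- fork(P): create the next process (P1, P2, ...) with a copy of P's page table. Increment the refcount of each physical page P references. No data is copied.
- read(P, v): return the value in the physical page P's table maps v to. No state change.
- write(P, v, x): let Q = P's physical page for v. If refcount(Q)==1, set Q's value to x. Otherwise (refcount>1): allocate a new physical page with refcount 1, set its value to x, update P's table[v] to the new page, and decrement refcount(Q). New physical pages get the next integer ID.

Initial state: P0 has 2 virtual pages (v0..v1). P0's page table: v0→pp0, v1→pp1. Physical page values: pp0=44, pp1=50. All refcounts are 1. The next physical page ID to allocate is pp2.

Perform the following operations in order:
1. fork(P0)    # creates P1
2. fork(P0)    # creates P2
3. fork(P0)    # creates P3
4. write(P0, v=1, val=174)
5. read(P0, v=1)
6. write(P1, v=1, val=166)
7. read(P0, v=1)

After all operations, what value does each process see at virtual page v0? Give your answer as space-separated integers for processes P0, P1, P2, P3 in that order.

Answer: 44 44 44 44

Derivation:
Op 1: fork(P0) -> P1. 2 ppages; refcounts: pp0:2 pp1:2
Op 2: fork(P0) -> P2. 2 ppages; refcounts: pp0:3 pp1:3
Op 3: fork(P0) -> P3. 2 ppages; refcounts: pp0:4 pp1:4
Op 4: write(P0, v1, 174). refcount(pp1)=4>1 -> COPY to pp2. 3 ppages; refcounts: pp0:4 pp1:3 pp2:1
Op 5: read(P0, v1) -> 174. No state change.
Op 6: write(P1, v1, 166). refcount(pp1)=3>1 -> COPY to pp3. 4 ppages; refcounts: pp0:4 pp1:2 pp2:1 pp3:1
Op 7: read(P0, v1) -> 174. No state change.
P0: v0 -> pp0 = 44
P1: v0 -> pp0 = 44
P2: v0 -> pp0 = 44
P3: v0 -> pp0 = 44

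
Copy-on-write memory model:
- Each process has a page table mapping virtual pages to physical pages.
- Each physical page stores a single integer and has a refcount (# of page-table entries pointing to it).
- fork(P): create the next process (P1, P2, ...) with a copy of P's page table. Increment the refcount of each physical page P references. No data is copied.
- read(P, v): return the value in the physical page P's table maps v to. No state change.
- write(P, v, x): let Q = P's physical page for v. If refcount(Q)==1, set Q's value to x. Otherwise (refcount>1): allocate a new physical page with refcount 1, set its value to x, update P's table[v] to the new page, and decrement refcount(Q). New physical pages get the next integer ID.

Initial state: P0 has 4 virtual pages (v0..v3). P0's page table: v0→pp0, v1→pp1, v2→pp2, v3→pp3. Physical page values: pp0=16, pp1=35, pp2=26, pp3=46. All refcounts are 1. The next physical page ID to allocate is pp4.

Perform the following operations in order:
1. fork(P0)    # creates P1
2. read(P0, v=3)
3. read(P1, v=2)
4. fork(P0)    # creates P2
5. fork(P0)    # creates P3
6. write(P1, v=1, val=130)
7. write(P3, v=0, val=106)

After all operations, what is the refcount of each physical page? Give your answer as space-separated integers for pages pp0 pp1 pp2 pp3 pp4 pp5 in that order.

Answer: 3 3 4 4 1 1

Derivation:
Op 1: fork(P0) -> P1. 4 ppages; refcounts: pp0:2 pp1:2 pp2:2 pp3:2
Op 2: read(P0, v3) -> 46. No state change.
Op 3: read(P1, v2) -> 26. No state change.
Op 4: fork(P0) -> P2. 4 ppages; refcounts: pp0:3 pp1:3 pp2:3 pp3:3
Op 5: fork(P0) -> P3. 4 ppages; refcounts: pp0:4 pp1:4 pp2:4 pp3:4
Op 6: write(P1, v1, 130). refcount(pp1)=4>1 -> COPY to pp4. 5 ppages; refcounts: pp0:4 pp1:3 pp2:4 pp3:4 pp4:1
Op 7: write(P3, v0, 106). refcount(pp0)=4>1 -> COPY to pp5. 6 ppages; refcounts: pp0:3 pp1:3 pp2:4 pp3:4 pp4:1 pp5:1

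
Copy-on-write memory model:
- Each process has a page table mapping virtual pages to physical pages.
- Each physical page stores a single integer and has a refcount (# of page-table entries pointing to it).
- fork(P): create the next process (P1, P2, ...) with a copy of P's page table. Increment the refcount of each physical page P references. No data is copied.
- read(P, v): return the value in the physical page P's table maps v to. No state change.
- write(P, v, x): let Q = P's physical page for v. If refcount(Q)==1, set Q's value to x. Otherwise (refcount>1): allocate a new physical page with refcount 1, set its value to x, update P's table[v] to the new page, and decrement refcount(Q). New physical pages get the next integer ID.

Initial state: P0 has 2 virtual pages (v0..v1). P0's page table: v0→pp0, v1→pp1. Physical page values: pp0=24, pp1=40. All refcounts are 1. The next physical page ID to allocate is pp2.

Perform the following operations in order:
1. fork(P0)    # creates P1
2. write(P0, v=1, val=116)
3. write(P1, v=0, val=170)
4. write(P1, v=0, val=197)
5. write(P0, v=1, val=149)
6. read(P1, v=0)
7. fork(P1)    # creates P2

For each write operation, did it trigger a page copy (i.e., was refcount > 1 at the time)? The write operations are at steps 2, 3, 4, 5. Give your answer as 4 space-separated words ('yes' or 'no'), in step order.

Op 1: fork(P0) -> P1. 2 ppages; refcounts: pp0:2 pp1:2
Op 2: write(P0, v1, 116). refcount(pp1)=2>1 -> COPY to pp2. 3 ppages; refcounts: pp0:2 pp1:1 pp2:1
Op 3: write(P1, v0, 170). refcount(pp0)=2>1 -> COPY to pp3. 4 ppages; refcounts: pp0:1 pp1:1 pp2:1 pp3:1
Op 4: write(P1, v0, 197). refcount(pp3)=1 -> write in place. 4 ppages; refcounts: pp0:1 pp1:1 pp2:1 pp3:1
Op 5: write(P0, v1, 149). refcount(pp2)=1 -> write in place. 4 ppages; refcounts: pp0:1 pp1:1 pp2:1 pp3:1
Op 6: read(P1, v0) -> 197. No state change.
Op 7: fork(P1) -> P2. 4 ppages; refcounts: pp0:1 pp1:2 pp2:1 pp3:2

yes yes no no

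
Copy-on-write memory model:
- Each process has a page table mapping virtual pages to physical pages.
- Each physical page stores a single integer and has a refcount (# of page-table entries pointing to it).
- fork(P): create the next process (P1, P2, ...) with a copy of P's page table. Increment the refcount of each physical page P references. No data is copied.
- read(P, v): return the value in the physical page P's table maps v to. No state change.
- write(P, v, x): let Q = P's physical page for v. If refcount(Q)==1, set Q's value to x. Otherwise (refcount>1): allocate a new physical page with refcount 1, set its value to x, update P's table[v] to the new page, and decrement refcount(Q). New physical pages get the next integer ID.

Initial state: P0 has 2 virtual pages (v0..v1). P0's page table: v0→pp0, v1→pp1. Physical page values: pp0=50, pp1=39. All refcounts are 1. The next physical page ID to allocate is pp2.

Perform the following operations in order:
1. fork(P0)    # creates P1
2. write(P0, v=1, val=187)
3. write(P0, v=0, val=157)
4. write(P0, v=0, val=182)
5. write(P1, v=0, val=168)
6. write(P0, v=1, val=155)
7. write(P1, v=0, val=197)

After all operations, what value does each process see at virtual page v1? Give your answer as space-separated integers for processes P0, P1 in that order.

Op 1: fork(P0) -> P1. 2 ppages; refcounts: pp0:2 pp1:2
Op 2: write(P0, v1, 187). refcount(pp1)=2>1 -> COPY to pp2. 3 ppages; refcounts: pp0:2 pp1:1 pp2:1
Op 3: write(P0, v0, 157). refcount(pp0)=2>1 -> COPY to pp3. 4 ppages; refcounts: pp0:1 pp1:1 pp2:1 pp3:1
Op 4: write(P0, v0, 182). refcount(pp3)=1 -> write in place. 4 ppages; refcounts: pp0:1 pp1:1 pp2:1 pp3:1
Op 5: write(P1, v0, 168). refcount(pp0)=1 -> write in place. 4 ppages; refcounts: pp0:1 pp1:1 pp2:1 pp3:1
Op 6: write(P0, v1, 155). refcount(pp2)=1 -> write in place. 4 ppages; refcounts: pp0:1 pp1:1 pp2:1 pp3:1
Op 7: write(P1, v0, 197). refcount(pp0)=1 -> write in place. 4 ppages; refcounts: pp0:1 pp1:1 pp2:1 pp3:1
P0: v1 -> pp2 = 155
P1: v1 -> pp1 = 39

Answer: 155 39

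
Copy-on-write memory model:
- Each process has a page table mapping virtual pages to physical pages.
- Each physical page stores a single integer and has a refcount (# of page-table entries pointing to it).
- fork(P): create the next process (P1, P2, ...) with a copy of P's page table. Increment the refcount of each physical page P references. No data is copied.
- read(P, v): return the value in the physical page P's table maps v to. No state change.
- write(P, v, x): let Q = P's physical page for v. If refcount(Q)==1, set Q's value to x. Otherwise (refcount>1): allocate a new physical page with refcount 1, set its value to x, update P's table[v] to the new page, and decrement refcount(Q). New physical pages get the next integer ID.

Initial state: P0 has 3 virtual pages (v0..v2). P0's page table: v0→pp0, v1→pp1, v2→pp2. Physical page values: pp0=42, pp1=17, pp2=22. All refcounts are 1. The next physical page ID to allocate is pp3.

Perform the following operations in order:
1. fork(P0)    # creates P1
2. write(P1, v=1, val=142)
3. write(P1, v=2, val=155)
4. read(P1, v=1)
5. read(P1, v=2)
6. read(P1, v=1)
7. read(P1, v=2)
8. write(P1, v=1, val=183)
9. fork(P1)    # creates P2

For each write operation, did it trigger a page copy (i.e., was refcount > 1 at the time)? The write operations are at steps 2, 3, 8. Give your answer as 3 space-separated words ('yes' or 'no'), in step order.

Op 1: fork(P0) -> P1. 3 ppages; refcounts: pp0:2 pp1:2 pp2:2
Op 2: write(P1, v1, 142). refcount(pp1)=2>1 -> COPY to pp3. 4 ppages; refcounts: pp0:2 pp1:1 pp2:2 pp3:1
Op 3: write(P1, v2, 155). refcount(pp2)=2>1 -> COPY to pp4. 5 ppages; refcounts: pp0:2 pp1:1 pp2:1 pp3:1 pp4:1
Op 4: read(P1, v1) -> 142. No state change.
Op 5: read(P1, v2) -> 155. No state change.
Op 6: read(P1, v1) -> 142. No state change.
Op 7: read(P1, v2) -> 155. No state change.
Op 8: write(P1, v1, 183). refcount(pp3)=1 -> write in place. 5 ppages; refcounts: pp0:2 pp1:1 pp2:1 pp3:1 pp4:1
Op 9: fork(P1) -> P2. 5 ppages; refcounts: pp0:3 pp1:1 pp2:1 pp3:2 pp4:2

yes yes no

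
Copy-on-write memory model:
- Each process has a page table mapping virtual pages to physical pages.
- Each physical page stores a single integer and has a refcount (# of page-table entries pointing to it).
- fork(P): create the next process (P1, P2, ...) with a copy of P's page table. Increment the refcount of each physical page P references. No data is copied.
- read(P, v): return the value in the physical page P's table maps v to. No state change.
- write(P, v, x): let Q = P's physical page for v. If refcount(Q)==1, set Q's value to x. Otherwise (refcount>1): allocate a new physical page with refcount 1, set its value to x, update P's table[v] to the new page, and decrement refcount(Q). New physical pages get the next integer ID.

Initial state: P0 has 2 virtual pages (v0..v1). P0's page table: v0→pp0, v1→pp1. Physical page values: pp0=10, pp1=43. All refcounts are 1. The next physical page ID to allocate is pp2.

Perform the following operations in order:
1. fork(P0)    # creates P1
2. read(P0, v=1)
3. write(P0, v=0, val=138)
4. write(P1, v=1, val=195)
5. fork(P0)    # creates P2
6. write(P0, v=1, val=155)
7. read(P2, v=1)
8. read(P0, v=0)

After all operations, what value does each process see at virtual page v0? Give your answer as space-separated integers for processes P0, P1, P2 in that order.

Op 1: fork(P0) -> P1. 2 ppages; refcounts: pp0:2 pp1:2
Op 2: read(P0, v1) -> 43. No state change.
Op 3: write(P0, v0, 138). refcount(pp0)=2>1 -> COPY to pp2. 3 ppages; refcounts: pp0:1 pp1:2 pp2:1
Op 4: write(P1, v1, 195). refcount(pp1)=2>1 -> COPY to pp3. 4 ppages; refcounts: pp0:1 pp1:1 pp2:1 pp3:1
Op 5: fork(P0) -> P2. 4 ppages; refcounts: pp0:1 pp1:2 pp2:2 pp3:1
Op 6: write(P0, v1, 155). refcount(pp1)=2>1 -> COPY to pp4. 5 ppages; refcounts: pp0:1 pp1:1 pp2:2 pp3:1 pp4:1
Op 7: read(P2, v1) -> 43. No state change.
Op 8: read(P0, v0) -> 138. No state change.
P0: v0 -> pp2 = 138
P1: v0 -> pp0 = 10
P2: v0 -> pp2 = 138

Answer: 138 10 138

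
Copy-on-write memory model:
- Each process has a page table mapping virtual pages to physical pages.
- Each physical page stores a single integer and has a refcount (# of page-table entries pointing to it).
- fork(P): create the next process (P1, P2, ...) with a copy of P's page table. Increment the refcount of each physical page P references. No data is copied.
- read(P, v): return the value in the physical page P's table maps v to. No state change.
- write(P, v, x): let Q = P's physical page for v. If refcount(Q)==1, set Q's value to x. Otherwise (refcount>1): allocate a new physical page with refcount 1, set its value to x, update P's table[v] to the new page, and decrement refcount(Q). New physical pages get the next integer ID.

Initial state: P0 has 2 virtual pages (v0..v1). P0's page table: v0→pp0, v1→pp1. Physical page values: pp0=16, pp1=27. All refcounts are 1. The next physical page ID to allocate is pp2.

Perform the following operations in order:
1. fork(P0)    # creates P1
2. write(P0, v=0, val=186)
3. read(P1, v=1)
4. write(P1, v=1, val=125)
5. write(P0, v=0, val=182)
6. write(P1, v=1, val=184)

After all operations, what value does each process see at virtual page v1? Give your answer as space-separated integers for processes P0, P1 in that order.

Answer: 27 184

Derivation:
Op 1: fork(P0) -> P1. 2 ppages; refcounts: pp0:2 pp1:2
Op 2: write(P0, v0, 186). refcount(pp0)=2>1 -> COPY to pp2. 3 ppages; refcounts: pp0:1 pp1:2 pp2:1
Op 3: read(P1, v1) -> 27. No state change.
Op 4: write(P1, v1, 125). refcount(pp1)=2>1 -> COPY to pp3. 4 ppages; refcounts: pp0:1 pp1:1 pp2:1 pp3:1
Op 5: write(P0, v0, 182). refcount(pp2)=1 -> write in place. 4 ppages; refcounts: pp0:1 pp1:1 pp2:1 pp3:1
Op 6: write(P1, v1, 184). refcount(pp3)=1 -> write in place. 4 ppages; refcounts: pp0:1 pp1:1 pp2:1 pp3:1
P0: v1 -> pp1 = 27
P1: v1 -> pp3 = 184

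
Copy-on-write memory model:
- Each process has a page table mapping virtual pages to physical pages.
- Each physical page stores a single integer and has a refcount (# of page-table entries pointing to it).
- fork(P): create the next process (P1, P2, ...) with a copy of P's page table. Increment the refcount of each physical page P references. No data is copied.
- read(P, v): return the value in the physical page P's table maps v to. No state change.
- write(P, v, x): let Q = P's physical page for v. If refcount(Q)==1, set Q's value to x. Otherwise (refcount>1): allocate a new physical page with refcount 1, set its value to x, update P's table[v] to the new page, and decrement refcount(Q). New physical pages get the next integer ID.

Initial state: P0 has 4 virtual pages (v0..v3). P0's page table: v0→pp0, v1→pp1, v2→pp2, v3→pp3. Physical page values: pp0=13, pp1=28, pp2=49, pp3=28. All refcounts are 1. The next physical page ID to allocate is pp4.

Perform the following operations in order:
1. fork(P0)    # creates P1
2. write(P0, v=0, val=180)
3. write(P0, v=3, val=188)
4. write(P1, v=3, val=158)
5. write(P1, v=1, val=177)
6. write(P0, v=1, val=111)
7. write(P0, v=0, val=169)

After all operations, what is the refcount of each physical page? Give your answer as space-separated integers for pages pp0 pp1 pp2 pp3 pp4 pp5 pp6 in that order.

Answer: 1 1 2 1 1 1 1

Derivation:
Op 1: fork(P0) -> P1. 4 ppages; refcounts: pp0:2 pp1:2 pp2:2 pp3:2
Op 2: write(P0, v0, 180). refcount(pp0)=2>1 -> COPY to pp4. 5 ppages; refcounts: pp0:1 pp1:2 pp2:2 pp3:2 pp4:1
Op 3: write(P0, v3, 188). refcount(pp3)=2>1 -> COPY to pp5. 6 ppages; refcounts: pp0:1 pp1:2 pp2:2 pp3:1 pp4:1 pp5:1
Op 4: write(P1, v3, 158). refcount(pp3)=1 -> write in place. 6 ppages; refcounts: pp0:1 pp1:2 pp2:2 pp3:1 pp4:1 pp5:1
Op 5: write(P1, v1, 177). refcount(pp1)=2>1 -> COPY to pp6. 7 ppages; refcounts: pp0:1 pp1:1 pp2:2 pp3:1 pp4:1 pp5:1 pp6:1
Op 6: write(P0, v1, 111). refcount(pp1)=1 -> write in place. 7 ppages; refcounts: pp0:1 pp1:1 pp2:2 pp3:1 pp4:1 pp5:1 pp6:1
Op 7: write(P0, v0, 169). refcount(pp4)=1 -> write in place. 7 ppages; refcounts: pp0:1 pp1:1 pp2:2 pp3:1 pp4:1 pp5:1 pp6:1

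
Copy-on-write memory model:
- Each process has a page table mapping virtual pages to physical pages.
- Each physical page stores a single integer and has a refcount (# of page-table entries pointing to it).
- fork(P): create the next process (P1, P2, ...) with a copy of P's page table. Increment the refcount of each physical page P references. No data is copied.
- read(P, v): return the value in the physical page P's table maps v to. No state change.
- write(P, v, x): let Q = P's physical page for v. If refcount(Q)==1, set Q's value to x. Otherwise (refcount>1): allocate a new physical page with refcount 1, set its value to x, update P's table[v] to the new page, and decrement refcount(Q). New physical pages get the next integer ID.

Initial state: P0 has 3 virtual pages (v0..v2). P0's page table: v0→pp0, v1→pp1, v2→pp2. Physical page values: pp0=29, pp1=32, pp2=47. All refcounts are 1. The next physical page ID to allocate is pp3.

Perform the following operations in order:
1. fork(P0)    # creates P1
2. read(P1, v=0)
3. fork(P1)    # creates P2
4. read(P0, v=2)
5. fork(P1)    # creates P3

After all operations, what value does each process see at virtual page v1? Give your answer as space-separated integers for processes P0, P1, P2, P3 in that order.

Op 1: fork(P0) -> P1. 3 ppages; refcounts: pp0:2 pp1:2 pp2:2
Op 2: read(P1, v0) -> 29. No state change.
Op 3: fork(P1) -> P2. 3 ppages; refcounts: pp0:3 pp1:3 pp2:3
Op 4: read(P0, v2) -> 47. No state change.
Op 5: fork(P1) -> P3. 3 ppages; refcounts: pp0:4 pp1:4 pp2:4
P0: v1 -> pp1 = 32
P1: v1 -> pp1 = 32
P2: v1 -> pp1 = 32
P3: v1 -> pp1 = 32

Answer: 32 32 32 32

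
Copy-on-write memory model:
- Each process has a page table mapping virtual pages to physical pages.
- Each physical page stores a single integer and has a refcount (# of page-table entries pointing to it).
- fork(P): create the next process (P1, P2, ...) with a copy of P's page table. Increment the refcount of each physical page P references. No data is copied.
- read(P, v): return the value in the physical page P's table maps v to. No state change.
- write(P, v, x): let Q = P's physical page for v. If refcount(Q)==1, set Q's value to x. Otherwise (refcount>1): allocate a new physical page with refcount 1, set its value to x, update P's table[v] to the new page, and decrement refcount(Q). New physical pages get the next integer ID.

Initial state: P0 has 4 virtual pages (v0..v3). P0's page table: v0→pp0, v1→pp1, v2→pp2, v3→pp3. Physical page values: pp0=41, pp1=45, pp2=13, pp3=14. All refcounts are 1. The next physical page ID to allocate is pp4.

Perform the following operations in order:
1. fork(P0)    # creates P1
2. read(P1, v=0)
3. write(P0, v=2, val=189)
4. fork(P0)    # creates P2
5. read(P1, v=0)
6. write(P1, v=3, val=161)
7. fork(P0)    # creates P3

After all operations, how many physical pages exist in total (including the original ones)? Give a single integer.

Answer: 6

Derivation:
Op 1: fork(P0) -> P1. 4 ppages; refcounts: pp0:2 pp1:2 pp2:2 pp3:2
Op 2: read(P1, v0) -> 41. No state change.
Op 3: write(P0, v2, 189). refcount(pp2)=2>1 -> COPY to pp4. 5 ppages; refcounts: pp0:2 pp1:2 pp2:1 pp3:2 pp4:1
Op 4: fork(P0) -> P2. 5 ppages; refcounts: pp0:3 pp1:3 pp2:1 pp3:3 pp4:2
Op 5: read(P1, v0) -> 41. No state change.
Op 6: write(P1, v3, 161). refcount(pp3)=3>1 -> COPY to pp5. 6 ppages; refcounts: pp0:3 pp1:3 pp2:1 pp3:2 pp4:2 pp5:1
Op 7: fork(P0) -> P3. 6 ppages; refcounts: pp0:4 pp1:4 pp2:1 pp3:3 pp4:3 pp5:1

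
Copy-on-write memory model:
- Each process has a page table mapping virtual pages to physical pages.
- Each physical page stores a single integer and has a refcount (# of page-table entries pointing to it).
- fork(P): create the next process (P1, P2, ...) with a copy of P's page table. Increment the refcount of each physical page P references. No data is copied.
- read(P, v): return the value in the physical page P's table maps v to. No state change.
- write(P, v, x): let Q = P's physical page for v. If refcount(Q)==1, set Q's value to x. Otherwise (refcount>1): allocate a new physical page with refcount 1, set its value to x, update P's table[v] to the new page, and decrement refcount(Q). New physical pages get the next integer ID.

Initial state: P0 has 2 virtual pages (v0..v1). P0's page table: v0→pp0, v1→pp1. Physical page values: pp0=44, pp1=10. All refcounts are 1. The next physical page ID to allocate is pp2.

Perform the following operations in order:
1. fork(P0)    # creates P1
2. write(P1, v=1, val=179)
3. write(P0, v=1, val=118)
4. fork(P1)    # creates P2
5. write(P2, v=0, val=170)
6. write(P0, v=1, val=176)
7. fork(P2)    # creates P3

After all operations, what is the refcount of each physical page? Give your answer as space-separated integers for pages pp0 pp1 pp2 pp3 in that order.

Op 1: fork(P0) -> P1. 2 ppages; refcounts: pp0:2 pp1:2
Op 2: write(P1, v1, 179). refcount(pp1)=2>1 -> COPY to pp2. 3 ppages; refcounts: pp0:2 pp1:1 pp2:1
Op 3: write(P0, v1, 118). refcount(pp1)=1 -> write in place. 3 ppages; refcounts: pp0:2 pp1:1 pp2:1
Op 4: fork(P1) -> P2. 3 ppages; refcounts: pp0:3 pp1:1 pp2:2
Op 5: write(P2, v0, 170). refcount(pp0)=3>1 -> COPY to pp3. 4 ppages; refcounts: pp0:2 pp1:1 pp2:2 pp3:1
Op 6: write(P0, v1, 176). refcount(pp1)=1 -> write in place. 4 ppages; refcounts: pp0:2 pp1:1 pp2:2 pp3:1
Op 7: fork(P2) -> P3. 4 ppages; refcounts: pp0:2 pp1:1 pp2:3 pp3:2

Answer: 2 1 3 2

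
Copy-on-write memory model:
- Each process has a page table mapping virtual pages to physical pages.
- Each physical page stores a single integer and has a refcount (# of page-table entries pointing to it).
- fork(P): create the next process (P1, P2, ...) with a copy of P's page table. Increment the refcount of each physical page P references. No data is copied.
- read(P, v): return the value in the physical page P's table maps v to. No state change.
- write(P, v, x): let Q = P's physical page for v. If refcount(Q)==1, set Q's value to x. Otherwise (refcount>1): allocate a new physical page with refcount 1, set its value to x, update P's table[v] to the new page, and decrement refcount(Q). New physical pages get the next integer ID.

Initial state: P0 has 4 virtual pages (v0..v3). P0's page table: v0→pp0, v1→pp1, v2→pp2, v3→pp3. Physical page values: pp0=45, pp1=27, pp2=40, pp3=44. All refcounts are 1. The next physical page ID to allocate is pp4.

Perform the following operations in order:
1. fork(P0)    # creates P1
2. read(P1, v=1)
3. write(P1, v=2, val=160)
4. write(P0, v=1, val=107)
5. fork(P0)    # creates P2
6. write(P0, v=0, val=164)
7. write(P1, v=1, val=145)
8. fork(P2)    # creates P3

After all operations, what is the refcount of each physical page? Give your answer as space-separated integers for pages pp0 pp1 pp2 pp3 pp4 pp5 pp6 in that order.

Answer: 3 1 3 4 1 3 1

Derivation:
Op 1: fork(P0) -> P1. 4 ppages; refcounts: pp0:2 pp1:2 pp2:2 pp3:2
Op 2: read(P1, v1) -> 27. No state change.
Op 3: write(P1, v2, 160). refcount(pp2)=2>1 -> COPY to pp4. 5 ppages; refcounts: pp0:2 pp1:2 pp2:1 pp3:2 pp4:1
Op 4: write(P0, v1, 107). refcount(pp1)=2>1 -> COPY to pp5. 6 ppages; refcounts: pp0:2 pp1:1 pp2:1 pp3:2 pp4:1 pp5:1
Op 5: fork(P0) -> P2. 6 ppages; refcounts: pp0:3 pp1:1 pp2:2 pp3:3 pp4:1 pp5:2
Op 6: write(P0, v0, 164). refcount(pp0)=3>1 -> COPY to pp6. 7 ppages; refcounts: pp0:2 pp1:1 pp2:2 pp3:3 pp4:1 pp5:2 pp6:1
Op 7: write(P1, v1, 145). refcount(pp1)=1 -> write in place. 7 ppages; refcounts: pp0:2 pp1:1 pp2:2 pp3:3 pp4:1 pp5:2 pp6:1
Op 8: fork(P2) -> P3. 7 ppages; refcounts: pp0:3 pp1:1 pp2:3 pp3:4 pp4:1 pp5:3 pp6:1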